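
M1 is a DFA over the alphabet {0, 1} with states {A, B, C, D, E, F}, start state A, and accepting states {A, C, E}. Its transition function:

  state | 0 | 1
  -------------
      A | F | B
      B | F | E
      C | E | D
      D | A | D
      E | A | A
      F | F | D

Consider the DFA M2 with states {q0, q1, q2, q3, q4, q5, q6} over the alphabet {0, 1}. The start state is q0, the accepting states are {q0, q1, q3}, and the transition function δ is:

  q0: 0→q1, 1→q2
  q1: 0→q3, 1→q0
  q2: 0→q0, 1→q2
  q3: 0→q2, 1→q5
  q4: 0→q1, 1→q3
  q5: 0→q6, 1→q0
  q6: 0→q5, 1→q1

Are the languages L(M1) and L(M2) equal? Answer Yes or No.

No

The string 11 is accepted by M1 but rejected by M2.
So L(M1) ≠ L(M2).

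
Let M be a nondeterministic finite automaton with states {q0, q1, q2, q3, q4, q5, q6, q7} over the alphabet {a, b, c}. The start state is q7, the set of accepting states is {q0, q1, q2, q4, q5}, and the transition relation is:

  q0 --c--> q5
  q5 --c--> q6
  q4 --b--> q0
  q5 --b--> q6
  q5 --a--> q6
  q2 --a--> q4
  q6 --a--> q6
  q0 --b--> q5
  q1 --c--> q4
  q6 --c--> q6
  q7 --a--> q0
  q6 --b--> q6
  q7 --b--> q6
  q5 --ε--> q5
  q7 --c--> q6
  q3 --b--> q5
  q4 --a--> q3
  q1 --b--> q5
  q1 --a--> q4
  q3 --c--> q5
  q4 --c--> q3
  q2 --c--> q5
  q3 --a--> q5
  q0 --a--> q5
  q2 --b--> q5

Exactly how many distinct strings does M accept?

4

The useful subgraph on states {q0, q5, q7} is acyclic, so L(M) is finite; the longest accepting path visits 3 useful states, giving maximum string length 2.
Counting accepting paths from q7 by length: 1 of length 1, 3 of length 2. Total 4.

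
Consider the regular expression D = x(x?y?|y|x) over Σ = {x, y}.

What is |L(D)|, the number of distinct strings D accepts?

4

The expression has no Kleene star, so L(D) is finite. Expanding the alternatives gives {x, xx, xy, xxy}.
That is 1 of length 1, 2 of length 2, 1 of length 3: 4 strings in all.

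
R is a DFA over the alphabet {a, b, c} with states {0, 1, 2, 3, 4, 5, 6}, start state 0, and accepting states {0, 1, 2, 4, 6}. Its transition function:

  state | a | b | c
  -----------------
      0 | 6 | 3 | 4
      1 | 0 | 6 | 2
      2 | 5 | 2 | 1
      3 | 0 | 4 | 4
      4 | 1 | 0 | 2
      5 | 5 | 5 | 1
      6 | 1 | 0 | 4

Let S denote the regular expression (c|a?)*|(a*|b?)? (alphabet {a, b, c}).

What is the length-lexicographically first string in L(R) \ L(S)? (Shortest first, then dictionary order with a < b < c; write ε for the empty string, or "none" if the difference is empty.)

ab

The string ab is accepted by R but not by S.
No shorter string lies in the difference, and ab is the lexicographically first length-2 string in L(R) \ L(S).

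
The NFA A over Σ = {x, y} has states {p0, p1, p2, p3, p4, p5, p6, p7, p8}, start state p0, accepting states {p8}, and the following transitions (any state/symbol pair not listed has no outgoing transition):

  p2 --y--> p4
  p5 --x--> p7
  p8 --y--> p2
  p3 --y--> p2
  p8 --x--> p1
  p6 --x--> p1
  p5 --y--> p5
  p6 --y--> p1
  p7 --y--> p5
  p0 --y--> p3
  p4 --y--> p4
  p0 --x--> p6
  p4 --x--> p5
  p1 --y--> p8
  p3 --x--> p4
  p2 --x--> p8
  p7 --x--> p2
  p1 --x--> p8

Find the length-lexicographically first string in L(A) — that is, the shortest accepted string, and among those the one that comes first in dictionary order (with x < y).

A breadth-first search from p0 reaches an accepting state first via the path p0 → p6 → p1 → p8 on input xxx.
No string of length < 3 is accepted (BFS exhausts all shorter strings without reaching an accepting state), and xxx is the lexicographically least accepting string of length 3.

xxx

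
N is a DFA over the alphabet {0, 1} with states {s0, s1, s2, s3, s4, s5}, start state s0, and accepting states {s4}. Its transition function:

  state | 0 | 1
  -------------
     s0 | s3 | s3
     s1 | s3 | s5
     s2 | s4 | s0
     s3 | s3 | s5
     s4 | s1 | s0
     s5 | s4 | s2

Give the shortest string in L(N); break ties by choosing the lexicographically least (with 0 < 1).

A breadth-first search from s0 reaches an accepting state first via the path s0 → s3 → s5 → s4 on input 010.
No string of length < 3 is accepted (BFS exhausts all shorter strings without reaching an accepting state), and 010 is the lexicographically least accepting string of length 3.

010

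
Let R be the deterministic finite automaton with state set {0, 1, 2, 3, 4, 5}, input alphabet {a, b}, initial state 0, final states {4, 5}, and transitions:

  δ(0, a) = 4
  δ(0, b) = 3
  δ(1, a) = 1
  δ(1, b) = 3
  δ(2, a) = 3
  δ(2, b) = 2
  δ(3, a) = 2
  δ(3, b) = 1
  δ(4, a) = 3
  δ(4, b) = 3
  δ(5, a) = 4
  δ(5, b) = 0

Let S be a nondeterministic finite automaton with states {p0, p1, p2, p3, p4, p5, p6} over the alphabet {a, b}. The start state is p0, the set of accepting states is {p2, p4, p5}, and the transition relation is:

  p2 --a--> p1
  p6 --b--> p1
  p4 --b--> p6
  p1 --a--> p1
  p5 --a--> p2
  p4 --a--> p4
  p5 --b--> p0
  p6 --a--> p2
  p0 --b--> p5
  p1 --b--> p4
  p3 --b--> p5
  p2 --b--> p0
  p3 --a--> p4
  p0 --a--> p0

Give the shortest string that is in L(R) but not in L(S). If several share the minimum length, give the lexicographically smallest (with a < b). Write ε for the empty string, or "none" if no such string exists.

The string a is accepted by R but not by S.
No shorter string lies in the difference, and a is the lexicographically first length-1 string in L(R) \ L(S).

a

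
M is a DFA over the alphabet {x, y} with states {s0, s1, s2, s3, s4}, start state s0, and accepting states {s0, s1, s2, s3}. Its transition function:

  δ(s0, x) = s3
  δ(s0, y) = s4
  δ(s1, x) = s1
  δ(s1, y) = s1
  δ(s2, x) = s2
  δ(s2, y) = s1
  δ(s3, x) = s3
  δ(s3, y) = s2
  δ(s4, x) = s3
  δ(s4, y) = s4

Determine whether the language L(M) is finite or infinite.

infinite

State s1 is reachable from the start and can reach an accepting state, and it lies on the cycle s1 → s1.
Traversing that cycle any number of times yields accepted strings of unbounded length, so the language is infinite.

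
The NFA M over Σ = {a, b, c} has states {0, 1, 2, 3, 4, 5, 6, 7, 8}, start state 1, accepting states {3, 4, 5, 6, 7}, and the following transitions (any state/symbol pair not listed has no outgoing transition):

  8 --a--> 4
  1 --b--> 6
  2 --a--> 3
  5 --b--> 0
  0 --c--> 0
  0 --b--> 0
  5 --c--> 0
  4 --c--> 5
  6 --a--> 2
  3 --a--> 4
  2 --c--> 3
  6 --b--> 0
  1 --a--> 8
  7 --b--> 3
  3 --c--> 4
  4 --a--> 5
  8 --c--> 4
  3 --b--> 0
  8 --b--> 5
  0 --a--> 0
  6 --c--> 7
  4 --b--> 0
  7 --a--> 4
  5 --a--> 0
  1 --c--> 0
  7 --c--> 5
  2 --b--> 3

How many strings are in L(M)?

41

The useful subgraph on states {1, 2, 3, 4, 5, 6, 7, 8} is acyclic, so L(M) is finite; the longest accepting path visits 6 useful states, giving maximum string length 5.
Counting accepting paths from 1 by length: 1 of length 1, 4 of length 2, 10 of length 3, 10 of length 4, 16 of length 5. Total 41.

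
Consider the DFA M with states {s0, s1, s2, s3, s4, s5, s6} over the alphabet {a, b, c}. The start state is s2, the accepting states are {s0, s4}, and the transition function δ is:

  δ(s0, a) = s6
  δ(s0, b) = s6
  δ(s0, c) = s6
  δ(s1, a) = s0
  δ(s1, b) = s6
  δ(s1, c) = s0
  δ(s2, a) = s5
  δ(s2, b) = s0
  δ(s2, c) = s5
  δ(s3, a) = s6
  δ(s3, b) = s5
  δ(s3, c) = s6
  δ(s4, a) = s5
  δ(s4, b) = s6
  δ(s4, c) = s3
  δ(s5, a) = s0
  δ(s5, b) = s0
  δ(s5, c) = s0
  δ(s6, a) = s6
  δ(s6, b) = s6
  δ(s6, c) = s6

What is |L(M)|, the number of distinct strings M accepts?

7

The useful subgraph on states {s0, s2, s5} is acyclic, so L(M) is finite; the longest accepting path visits 3 useful states, giving maximum string length 2.
Counting accepting paths from s2 by length: 1 of length 1, 6 of length 2. Total 7.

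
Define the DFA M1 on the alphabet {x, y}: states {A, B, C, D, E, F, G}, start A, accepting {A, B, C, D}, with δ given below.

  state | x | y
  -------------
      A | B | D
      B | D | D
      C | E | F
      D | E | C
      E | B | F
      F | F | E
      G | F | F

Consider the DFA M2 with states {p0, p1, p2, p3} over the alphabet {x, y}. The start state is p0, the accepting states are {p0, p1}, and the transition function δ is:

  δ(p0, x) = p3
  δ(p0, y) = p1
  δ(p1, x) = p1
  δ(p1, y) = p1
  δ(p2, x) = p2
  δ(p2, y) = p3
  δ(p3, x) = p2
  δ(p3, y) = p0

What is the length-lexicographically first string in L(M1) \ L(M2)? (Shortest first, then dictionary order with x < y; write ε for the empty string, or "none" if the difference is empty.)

The string x is accepted by M1 but not by M2.
No shorter string lies in the difference, and x is the lexicographically first length-1 string in L(M1) \ L(M2).

x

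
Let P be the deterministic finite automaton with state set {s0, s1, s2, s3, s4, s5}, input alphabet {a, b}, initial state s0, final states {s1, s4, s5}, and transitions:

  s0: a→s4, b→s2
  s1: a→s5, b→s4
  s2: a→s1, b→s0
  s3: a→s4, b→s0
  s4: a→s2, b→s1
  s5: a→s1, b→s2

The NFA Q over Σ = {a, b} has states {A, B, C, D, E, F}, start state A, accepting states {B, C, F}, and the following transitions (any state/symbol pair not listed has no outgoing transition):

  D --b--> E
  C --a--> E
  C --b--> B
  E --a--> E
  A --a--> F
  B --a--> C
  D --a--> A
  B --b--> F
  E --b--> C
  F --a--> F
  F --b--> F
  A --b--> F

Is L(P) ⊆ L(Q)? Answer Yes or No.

Yes

Exploring the product automaton P × Q from the start pair (s0, A), following both machines on each input symbol, reaches 6 state pairs: (s0, A), (s4, F), (s2, F), (s1, F), (s0, F), (s5, F).
P accepts in {s1, s4, s5} and Q accepts in {B, C, F}. The reachable pairs whose P-component is accepting are (s4, F), (s1, F), (s5, F); in each of them the Q-component is accepting too, so the product for L(P) \ L(Q) (P-component accepting, Q-component rejecting) has no reachable accepting pair and the difference is empty.
Hence every string in L(P) is also in L(Q).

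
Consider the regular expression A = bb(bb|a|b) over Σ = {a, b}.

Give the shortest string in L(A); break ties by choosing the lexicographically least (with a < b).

By inspection of the expression, no string of length less than 3 matches, and bba is the lexicographically first match of length 3.

bba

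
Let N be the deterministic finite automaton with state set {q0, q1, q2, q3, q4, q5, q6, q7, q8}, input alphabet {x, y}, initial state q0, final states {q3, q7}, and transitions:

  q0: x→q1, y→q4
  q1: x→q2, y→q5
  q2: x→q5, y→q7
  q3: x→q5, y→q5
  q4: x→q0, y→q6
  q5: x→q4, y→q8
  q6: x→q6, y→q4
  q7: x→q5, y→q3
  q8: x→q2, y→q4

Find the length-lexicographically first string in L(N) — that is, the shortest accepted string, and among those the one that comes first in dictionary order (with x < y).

A breadth-first search from q0 reaches an accepting state first via the path q0 → q1 → q2 → q7 on input xxy.
No string of length < 3 is accepted (BFS exhausts all shorter strings without reaching an accepting state), and xxy is the lexicographically least accepting string of length 3.

xxy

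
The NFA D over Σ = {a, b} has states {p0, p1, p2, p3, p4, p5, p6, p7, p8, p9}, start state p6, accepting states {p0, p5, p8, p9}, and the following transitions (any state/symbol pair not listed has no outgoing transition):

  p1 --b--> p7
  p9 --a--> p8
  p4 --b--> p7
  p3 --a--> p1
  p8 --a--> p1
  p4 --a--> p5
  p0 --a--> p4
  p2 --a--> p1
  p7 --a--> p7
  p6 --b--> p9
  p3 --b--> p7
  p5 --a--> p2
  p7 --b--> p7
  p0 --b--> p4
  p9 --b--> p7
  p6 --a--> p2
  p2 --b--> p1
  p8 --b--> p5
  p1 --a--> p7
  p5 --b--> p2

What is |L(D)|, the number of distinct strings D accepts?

The useful subgraph on states {p5, p6, p8, p9} is acyclic, so L(D) is finite; the longest accepting path visits 4 useful states, giving maximum string length 3.
Counting accepting paths from p6 by length: 1 of length 1, 1 of length 2, 1 of length 3. Total 3.

3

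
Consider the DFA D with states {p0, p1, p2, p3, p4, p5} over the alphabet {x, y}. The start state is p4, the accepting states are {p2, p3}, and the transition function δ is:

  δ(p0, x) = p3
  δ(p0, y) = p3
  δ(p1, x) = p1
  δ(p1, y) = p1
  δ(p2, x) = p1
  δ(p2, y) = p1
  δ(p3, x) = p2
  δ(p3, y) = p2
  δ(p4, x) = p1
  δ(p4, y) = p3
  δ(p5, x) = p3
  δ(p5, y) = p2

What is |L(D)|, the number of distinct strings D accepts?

The useful subgraph on states {p2, p3, p4} is acyclic, so L(D) is finite; the longest accepting path visits 3 useful states, giving maximum string length 2.
Counting accepting paths from p4 by length: 1 of length 1, 2 of length 2. Total 3.

3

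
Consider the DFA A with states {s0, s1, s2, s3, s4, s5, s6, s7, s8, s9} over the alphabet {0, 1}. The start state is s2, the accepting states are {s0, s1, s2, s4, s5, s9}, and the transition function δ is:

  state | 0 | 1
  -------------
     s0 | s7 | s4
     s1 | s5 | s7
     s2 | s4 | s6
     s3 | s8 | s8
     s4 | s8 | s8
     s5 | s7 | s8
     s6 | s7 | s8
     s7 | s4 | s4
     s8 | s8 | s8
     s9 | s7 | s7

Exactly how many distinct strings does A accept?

4

The useful subgraph on states {s2, s4, s6, s7} is acyclic, so L(A) is finite; the longest accepting path visits 4 useful states, giving maximum string length 3.
Counting accepting paths from s2 by length: 1 of length 0, 1 of length 1, 2 of length 3. Total 4.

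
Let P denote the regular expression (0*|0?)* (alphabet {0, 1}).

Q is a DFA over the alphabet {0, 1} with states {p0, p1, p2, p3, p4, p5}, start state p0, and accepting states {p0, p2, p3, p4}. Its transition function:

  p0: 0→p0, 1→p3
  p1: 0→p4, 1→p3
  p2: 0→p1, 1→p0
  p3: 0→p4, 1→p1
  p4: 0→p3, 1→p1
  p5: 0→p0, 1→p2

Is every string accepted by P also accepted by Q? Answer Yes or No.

Yes

Converting the expression P to a DFA (subset construction, then merging equivalent states) gives the minimal DFA with states {r0, r1}, start state r0, accepting states {r0} and transitions r0: 0→r0, 1→r1; r1: 0→r1, 1→r1.
Exploring the product automaton P × Q from the start pair (r0, p0), following both machines on each input symbol, reaches 4 state pairs: (r0, p0), (r1, p3), (r1, p4), (r1, p1).
P accepts in {r0} and Q accepts in {p0, p2, p3, p4}. The reachable pairs whose P-component is accepting are (r0, p0); in each of them the Q-component is accepting too, so the product for L(P) \ L(Q) (P-component accepting, Q-component rejecting) has no reachable accepting pair and the difference is empty.
Hence every string in L(P) is also in L(Q).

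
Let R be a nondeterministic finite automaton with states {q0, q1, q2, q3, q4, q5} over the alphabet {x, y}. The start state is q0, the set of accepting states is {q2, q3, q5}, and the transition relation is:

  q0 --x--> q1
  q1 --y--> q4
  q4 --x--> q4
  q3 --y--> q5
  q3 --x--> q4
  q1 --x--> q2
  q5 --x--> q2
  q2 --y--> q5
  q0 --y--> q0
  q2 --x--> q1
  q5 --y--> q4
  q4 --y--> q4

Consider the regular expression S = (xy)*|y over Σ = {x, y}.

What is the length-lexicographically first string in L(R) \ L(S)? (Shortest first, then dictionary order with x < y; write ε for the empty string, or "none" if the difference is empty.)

The string xx is accepted by R but not by S.
No shorter string lies in the difference, and xx is the lexicographically first length-2 string in L(R) \ L(S).

xx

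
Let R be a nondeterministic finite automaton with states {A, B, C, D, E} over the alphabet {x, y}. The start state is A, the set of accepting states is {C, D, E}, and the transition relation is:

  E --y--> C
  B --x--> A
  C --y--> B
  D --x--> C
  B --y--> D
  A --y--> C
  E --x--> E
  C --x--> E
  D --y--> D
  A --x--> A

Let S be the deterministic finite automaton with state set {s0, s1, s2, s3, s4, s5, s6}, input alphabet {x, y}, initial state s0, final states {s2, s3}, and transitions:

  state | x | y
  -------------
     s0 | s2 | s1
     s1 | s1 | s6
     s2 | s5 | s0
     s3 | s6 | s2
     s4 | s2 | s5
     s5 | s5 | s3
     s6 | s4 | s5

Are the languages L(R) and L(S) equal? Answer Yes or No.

The string y is accepted by R but rejected by S.
So L(R) ≠ L(S).

No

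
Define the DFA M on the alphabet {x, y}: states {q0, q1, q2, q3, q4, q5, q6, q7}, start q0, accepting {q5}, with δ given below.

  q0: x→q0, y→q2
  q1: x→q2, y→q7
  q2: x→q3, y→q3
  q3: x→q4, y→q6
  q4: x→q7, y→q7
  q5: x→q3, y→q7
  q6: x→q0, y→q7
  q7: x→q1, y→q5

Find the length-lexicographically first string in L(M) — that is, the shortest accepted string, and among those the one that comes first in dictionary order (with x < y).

yxxxy

A breadth-first search from q0 reaches an accepting state first via the path q0 → q2 → q3 → q4 → q7 → q5 on input yxxxy.
No string of length < 5 is accepted (BFS exhausts all shorter strings without reaching an accepting state), and yxxxy is the lexicographically least accepting string of length 5.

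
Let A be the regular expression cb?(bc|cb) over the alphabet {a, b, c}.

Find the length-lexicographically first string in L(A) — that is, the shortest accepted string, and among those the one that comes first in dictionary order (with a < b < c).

cbc

By inspection of the expression, no string of length less than 3 matches, and cbc is the lexicographically first match of length 3.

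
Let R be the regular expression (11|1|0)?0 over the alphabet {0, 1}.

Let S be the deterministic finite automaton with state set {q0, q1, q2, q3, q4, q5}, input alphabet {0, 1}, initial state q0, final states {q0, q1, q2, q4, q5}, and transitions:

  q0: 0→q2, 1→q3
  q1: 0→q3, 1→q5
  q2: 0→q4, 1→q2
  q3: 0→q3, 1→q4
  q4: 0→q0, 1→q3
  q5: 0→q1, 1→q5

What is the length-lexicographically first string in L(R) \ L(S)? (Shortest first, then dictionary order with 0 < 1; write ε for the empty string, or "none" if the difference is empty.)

10

The string 10 is accepted by R but not by S.
No shorter string lies in the difference, and 10 is the lexicographically first length-2 string in L(R) \ L(S).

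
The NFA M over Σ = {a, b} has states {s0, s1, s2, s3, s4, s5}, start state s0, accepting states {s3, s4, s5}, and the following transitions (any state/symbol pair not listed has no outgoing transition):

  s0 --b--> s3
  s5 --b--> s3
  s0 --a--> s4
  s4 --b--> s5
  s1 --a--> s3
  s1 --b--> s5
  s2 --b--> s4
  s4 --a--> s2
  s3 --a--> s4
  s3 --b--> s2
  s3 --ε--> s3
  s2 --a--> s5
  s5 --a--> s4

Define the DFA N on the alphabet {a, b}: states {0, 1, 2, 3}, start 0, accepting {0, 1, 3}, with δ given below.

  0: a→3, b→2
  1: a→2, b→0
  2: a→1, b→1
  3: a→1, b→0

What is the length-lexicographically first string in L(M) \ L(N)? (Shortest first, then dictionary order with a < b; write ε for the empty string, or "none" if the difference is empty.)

b

The string b is accepted by M but not by N.
No shorter string lies in the difference, and b is the lexicographically first length-1 string in L(M) \ L(N).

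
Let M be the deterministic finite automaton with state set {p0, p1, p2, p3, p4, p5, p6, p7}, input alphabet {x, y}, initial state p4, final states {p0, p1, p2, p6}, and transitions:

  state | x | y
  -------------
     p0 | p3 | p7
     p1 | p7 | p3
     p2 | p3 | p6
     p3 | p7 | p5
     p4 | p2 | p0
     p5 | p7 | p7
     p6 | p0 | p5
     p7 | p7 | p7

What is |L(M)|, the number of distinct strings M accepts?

4

The useful subgraph on states {p0, p2, p4, p6} is acyclic, so L(M) is finite; the longest accepting path visits 4 useful states, giving maximum string length 3.
Counting accepting paths from p4 by length: 2 of length 1, 1 of length 2, 1 of length 3. Total 4.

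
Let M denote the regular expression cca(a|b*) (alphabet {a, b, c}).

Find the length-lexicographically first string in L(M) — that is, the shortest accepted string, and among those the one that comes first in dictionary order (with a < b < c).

cca

By inspection of the expression, no string of length less than 3 matches, and cca is the lexicographically first match of length 3.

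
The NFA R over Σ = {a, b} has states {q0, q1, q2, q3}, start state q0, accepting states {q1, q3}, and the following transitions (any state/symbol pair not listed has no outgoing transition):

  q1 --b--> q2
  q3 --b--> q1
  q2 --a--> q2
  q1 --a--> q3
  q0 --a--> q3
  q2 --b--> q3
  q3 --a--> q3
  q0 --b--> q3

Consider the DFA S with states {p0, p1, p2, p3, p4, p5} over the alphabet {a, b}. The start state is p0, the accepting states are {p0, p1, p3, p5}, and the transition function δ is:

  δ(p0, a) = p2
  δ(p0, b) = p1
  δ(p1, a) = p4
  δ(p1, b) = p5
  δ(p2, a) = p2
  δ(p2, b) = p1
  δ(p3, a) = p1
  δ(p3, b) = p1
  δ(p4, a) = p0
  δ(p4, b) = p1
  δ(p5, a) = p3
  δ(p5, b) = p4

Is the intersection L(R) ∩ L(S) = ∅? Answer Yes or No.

No

The string b is accepted by both R and S.
Hence L(R) ∩ L(S) ≠ ∅.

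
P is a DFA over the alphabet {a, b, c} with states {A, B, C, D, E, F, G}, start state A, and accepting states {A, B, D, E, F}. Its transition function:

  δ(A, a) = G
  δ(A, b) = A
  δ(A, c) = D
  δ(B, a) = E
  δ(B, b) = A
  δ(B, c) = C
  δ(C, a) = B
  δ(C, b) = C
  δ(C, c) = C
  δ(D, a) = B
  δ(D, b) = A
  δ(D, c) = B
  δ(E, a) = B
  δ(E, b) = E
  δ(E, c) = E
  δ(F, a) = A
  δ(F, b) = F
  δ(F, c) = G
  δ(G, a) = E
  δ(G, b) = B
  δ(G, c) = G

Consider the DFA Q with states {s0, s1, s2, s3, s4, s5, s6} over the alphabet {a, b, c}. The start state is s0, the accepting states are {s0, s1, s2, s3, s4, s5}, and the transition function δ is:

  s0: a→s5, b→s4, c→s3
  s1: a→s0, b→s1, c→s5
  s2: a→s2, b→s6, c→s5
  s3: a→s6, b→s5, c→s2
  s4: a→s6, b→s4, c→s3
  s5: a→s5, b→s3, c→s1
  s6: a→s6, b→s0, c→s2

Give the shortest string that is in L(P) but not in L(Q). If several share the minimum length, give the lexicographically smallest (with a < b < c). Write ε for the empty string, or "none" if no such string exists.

The string ca is accepted by P but not by Q.
No shorter string lies in the difference, and ca is the lexicographically first length-2 string in L(P) \ L(Q).

ca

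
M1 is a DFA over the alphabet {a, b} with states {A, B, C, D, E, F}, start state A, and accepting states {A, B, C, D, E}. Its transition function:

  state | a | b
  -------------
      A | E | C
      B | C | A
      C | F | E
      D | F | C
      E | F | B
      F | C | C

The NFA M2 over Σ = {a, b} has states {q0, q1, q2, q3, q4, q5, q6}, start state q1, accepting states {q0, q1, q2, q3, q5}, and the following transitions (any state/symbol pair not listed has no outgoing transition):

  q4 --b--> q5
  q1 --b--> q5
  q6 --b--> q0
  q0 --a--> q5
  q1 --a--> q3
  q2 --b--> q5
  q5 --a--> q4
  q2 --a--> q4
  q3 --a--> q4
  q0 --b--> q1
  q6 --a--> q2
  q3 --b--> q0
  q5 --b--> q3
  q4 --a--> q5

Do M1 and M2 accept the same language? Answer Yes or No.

Yes

Exploring the product automaton M1 × M2 from the start pair (A, q1), following both machines on each input symbol, reaches 5 state pairs: (A, q1), (E, q3), (C, q5), (F, q4), (B, q0).
M1 accepts in {A, B, C, D, E} and M2 accepts in {q0, q1, q2, q3, q5}. In every reachable pair the two components are either both accepting — (A, q1), (E, q3), (C, q5), (B, q0) — or both non-accepting, so no string is accepted by exactly one of the machines: L(M1) \ L(M2) and L(M2) \ L(M1) are both empty.
Hence every string is accepted by M1 iff it is accepted by M2, and the two languages coincide.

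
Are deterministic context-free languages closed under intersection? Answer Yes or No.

DCFLs are closed under complement (normalise the DPDA to read all of its input, then flip the verdict). If they were also closed under intersection, De Morgan would make them closed under union; but {aⁿbⁿ : n≥0} and {aⁿb²ⁿ : n≥0} are DCFLs (push the a's; pop one per b, respectively one per two b's) whose union no deterministic PDA accepts: a DPDA for it would have a single run on aⁿb²ⁿ, accepting after the prefix aⁿbⁿ and accepting again after n more b's; an ordinary PDA that simulates it on a's and b's and, at any moment when it is accepting, may switch to reading only a fresh letter c while feeding each c to the simulation as a b, would accept aⁱbʲcᵏ (k≥1) exactly when both aⁱbʲ and aⁱbʲ⁺ᵏ are in the language, i.e. its language intersected with the regular set a*b*c⁺ would be exactly {aⁿbⁿcⁿ : n≥1} — impossible, since context-free languages are closed under intersection with regular sets and {aⁿbⁿcⁿ} is not context-free.

No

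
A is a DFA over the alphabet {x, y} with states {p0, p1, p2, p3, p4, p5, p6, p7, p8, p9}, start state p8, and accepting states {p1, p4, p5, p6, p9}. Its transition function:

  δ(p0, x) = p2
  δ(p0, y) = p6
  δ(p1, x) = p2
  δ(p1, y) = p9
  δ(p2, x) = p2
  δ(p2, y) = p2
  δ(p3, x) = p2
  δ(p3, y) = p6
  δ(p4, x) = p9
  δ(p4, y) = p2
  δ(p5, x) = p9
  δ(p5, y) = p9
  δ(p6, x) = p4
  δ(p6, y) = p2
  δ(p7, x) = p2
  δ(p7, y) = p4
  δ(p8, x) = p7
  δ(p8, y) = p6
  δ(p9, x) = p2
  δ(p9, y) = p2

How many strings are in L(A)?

5

The useful subgraph on states {p4, p6, p7, p8, p9} is acyclic, so L(A) is finite; the longest accepting path visits 4 useful states, giving maximum string length 3.
Counting accepting paths from p8 by length: 1 of length 1, 2 of length 2, 2 of length 3. Total 5.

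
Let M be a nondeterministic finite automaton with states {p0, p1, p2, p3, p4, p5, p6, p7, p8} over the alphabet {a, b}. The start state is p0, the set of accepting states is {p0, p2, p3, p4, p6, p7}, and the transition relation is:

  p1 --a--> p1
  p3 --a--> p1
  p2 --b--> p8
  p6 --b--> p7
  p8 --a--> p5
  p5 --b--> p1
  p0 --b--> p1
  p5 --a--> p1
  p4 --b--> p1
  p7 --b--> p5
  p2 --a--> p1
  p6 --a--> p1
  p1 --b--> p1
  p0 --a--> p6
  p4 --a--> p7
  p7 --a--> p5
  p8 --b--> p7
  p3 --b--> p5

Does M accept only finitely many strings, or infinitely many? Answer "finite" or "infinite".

The useful states (reachable from p0 and able to reach an accepting state) are {p0, p6, p7}.
Restricted to these states the transition graph has no cycle, so every accepting path has bounded length and L is finite.

finite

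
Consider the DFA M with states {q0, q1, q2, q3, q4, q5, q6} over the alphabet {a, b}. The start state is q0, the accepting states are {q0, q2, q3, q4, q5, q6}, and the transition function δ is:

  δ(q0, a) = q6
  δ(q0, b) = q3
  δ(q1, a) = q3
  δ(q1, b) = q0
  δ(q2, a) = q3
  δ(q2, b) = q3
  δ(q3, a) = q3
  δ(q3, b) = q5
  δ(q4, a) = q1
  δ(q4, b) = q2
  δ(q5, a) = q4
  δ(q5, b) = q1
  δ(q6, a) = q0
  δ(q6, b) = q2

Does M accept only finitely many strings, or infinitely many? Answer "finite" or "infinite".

infinite

State q3 is reachable from the start and can reach an accepting state, and it lies on the cycle q3 → q3.
Traversing that cycle any number of times yields accepted strings of unbounded length, so the language is infinite.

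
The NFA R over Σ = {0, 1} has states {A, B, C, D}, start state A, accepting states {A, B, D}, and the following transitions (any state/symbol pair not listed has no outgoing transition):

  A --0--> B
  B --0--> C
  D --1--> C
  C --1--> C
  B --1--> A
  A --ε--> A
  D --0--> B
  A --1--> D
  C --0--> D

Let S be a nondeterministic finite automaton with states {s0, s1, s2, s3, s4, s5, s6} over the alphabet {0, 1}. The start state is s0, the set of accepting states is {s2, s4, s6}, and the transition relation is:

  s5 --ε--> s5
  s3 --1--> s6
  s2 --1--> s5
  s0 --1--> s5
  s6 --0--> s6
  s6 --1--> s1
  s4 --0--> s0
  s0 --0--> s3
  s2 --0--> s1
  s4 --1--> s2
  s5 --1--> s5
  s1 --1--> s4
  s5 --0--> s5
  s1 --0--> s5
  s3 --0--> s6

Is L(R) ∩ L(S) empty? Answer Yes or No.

No

The string 01 is accepted by both R and S.
Hence L(R) ∩ L(S) ≠ ∅.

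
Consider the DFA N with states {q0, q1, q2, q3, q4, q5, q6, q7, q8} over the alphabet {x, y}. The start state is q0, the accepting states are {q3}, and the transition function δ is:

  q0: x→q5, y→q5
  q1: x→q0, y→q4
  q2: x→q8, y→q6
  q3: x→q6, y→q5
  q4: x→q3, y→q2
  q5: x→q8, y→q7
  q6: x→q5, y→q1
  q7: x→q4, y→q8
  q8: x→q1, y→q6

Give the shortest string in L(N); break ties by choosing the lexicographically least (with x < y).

A breadth-first search from q0 reaches an accepting state first via the path q0 → q5 → q7 → q4 → q3 on input xyxx.
No string of length < 4 is accepted (BFS exhausts all shorter strings without reaching an accepting state), and xyxx is the lexicographically least accepting string of length 4.

xyxx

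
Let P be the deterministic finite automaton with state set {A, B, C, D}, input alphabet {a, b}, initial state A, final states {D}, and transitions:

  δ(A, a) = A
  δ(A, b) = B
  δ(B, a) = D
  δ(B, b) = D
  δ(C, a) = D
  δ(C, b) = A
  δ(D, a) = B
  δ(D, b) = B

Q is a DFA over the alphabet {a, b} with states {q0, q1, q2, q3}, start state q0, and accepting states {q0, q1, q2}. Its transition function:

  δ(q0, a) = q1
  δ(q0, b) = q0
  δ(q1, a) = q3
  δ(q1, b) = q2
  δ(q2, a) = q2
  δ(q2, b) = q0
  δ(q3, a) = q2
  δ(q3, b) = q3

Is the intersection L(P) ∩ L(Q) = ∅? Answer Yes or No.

The string ba is accepted by both P and Q.
Hence L(P) ∩ L(Q) ≠ ∅.

No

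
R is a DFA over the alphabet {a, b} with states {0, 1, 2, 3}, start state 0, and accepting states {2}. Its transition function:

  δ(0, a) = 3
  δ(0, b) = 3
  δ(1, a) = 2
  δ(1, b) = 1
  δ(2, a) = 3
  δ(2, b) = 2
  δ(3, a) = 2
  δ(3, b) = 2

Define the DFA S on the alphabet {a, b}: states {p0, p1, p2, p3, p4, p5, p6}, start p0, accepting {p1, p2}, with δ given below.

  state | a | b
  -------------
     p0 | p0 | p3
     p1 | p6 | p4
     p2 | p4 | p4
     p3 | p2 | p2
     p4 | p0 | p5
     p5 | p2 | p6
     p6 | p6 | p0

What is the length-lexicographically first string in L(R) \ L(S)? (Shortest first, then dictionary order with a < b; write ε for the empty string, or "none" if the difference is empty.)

The string aa is accepted by R but not by S.
No shorter string lies in the difference, and aa is the lexicographically first length-2 string in L(R) \ L(S).

aa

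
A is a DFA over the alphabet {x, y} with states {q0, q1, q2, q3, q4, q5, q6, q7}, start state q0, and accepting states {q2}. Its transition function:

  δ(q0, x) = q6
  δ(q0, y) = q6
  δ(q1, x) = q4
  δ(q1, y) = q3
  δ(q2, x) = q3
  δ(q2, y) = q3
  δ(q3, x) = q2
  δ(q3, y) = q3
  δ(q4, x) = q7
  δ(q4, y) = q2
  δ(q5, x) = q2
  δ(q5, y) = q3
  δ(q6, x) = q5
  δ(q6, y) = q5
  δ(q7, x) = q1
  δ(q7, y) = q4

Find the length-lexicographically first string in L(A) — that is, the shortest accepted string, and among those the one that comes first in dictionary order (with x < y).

A breadth-first search from q0 reaches an accepting state first via the path q0 → q6 → q5 → q2 on input xxx.
No string of length < 3 is accepted (BFS exhausts all shorter strings without reaching an accepting state), and xxx is the lexicographically least accepting string of length 3.

xxx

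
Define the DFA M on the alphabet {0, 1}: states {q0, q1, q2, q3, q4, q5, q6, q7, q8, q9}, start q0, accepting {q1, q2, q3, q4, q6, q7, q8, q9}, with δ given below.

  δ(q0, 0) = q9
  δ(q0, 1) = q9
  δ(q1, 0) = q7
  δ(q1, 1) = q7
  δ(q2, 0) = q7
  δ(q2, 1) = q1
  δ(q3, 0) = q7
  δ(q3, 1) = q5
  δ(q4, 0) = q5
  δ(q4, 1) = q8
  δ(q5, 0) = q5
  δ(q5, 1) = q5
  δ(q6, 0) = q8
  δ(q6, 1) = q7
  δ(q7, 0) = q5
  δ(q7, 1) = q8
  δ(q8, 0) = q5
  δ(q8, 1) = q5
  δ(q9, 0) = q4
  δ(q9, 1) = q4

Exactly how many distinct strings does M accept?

10

The useful subgraph on states {q0, q4, q8, q9} is acyclic, so L(M) is finite; the longest accepting path visits 4 useful states, giving maximum string length 3.
Counting accepting paths from q0 by length: 2 of length 1, 4 of length 2, 4 of length 3. Total 10.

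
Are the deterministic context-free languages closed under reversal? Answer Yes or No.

L = {c bⁿaⁿ : n≥0} ∪ {d b²ⁿaⁿ : n≥0} is a DCFL: the first symbol tells a deterministic PDA whether to pop one or two b's per a. Its reversal Lᴿ = {aⁿbⁿ c : n≥0} ∪ {aⁿb²ⁿ d : n≥0} is not. DCFLs are closed under right quotient by regular languages, and Lᴿ/{c, d} = {aⁿbⁿ : n≥0} ∪ {aⁿb²ⁿ : n≥0} — the standard context-free language accepted by no deterministic PDA (intuitively the machine would have to commit to a b-to-a ratio before the distinguishing marker arrives; formally, a DPDA for it would have a single run on aⁿb²ⁿ, accepting after the prefix aⁿbⁿ and accepting again after n more b's; an ordinary PDA that simulates it on a's and b's and, at any moment when it is accepting, may switch to reading only a fresh letter e while feeding each e to the simulation as a b, would accept aⁱbʲeᵏ (k≥1) exactly when both aⁱbʲ and aⁱbʲ⁺ᵏ are in the language, i.e. its language intersected with the regular set a*b*e⁺ would be exactly {aⁿbⁿeⁿ : n≥1} — impossible, since context-free languages are closed under intersection with regular sets and {aⁿbⁿeⁿ} is not context-free). So Lᴿ cannot be a DCFL.

No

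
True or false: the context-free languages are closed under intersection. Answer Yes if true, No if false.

{aⁿbⁿcᵐ : m,n≥0} and {aᵐbⁿcⁿ : m,n≥0} are both context-free, but their intersection {aⁿbⁿcⁿ : n≥0} is not (pumping lemma).

No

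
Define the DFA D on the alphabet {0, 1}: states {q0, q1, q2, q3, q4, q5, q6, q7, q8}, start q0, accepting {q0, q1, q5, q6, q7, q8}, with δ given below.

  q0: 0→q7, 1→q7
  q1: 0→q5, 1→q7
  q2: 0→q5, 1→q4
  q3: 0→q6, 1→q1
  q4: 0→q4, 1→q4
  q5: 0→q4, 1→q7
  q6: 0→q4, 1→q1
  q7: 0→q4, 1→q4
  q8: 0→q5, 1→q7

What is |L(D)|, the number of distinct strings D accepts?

3

The useful subgraph on states {q0, q7} is acyclic, so L(D) is finite; the longest accepting path visits 2 useful states, giving maximum string length 1.
Counting accepting paths from q0 by length: 1 of length 0, 2 of length 1. Total 3.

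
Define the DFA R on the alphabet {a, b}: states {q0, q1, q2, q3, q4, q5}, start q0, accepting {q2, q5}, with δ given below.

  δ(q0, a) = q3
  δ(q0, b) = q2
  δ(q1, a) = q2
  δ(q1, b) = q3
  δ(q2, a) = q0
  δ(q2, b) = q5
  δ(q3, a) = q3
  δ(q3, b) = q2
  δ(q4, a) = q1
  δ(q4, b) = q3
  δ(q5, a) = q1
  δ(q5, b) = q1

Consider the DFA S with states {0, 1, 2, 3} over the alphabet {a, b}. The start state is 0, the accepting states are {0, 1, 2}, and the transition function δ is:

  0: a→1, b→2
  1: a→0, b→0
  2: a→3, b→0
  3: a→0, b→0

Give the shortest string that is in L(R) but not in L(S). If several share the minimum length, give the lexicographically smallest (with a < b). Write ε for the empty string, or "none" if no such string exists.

bbba

The string bbba is accepted by R but not by S.
No shorter string lies in the difference, and bbba is the lexicographically first length-4 string in L(R) \ L(S).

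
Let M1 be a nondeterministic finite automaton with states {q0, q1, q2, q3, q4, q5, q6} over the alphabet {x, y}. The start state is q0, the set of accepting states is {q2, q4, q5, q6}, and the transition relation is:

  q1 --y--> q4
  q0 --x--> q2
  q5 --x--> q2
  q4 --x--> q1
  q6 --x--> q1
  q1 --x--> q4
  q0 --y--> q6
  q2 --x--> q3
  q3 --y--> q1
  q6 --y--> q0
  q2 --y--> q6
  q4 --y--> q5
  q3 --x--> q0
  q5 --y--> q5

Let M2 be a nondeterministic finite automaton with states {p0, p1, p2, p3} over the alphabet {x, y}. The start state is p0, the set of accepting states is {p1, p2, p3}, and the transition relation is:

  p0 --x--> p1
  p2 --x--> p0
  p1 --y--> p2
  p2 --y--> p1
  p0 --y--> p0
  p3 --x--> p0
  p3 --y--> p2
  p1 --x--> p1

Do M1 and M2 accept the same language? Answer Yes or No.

No

The string y is accepted by M1 but rejected by M2.
So L(M1) ≠ L(M2).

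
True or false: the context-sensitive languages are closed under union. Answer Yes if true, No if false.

Yes

A linear-bounded automaton can nondeterministically choose to simulate the LBA for L₁ or the LBA for L₂; equivalently, with disjoint nonterminals, S → S₁ | S₂ added to two noncontracting grammars is still noncontracting.
So the context-sensitive languages are closed under union.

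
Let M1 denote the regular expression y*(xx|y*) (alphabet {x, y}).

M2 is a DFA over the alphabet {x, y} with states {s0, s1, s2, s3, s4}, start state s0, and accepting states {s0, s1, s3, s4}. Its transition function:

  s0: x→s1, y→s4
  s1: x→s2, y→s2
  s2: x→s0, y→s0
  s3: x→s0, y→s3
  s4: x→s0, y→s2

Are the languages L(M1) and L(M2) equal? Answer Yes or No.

No

The string xx is accepted by M1 but rejected by M2.
So L(M1) ≠ L(M2).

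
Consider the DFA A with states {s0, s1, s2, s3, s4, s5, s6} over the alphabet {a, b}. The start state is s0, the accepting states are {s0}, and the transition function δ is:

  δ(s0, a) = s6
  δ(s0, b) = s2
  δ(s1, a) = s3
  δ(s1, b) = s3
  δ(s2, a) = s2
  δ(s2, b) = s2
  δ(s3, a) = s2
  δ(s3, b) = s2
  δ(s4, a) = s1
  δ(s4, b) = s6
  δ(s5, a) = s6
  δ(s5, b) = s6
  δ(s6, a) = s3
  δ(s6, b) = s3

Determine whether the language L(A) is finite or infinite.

The useful states (reachable from s0 and able to reach an accepting state) are {s0}.
Restricted to these states the transition graph has no cycle, so every accepting path has bounded length and L is finite.

finite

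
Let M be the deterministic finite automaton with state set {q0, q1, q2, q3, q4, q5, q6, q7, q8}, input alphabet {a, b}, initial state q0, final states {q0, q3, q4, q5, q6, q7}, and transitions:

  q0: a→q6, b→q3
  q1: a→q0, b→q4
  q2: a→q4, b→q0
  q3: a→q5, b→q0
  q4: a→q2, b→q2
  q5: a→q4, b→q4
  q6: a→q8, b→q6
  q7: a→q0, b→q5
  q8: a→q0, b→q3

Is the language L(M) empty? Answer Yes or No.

The empty string ε is accepted: the run q0 ends in the accepting state q0.
Since at least one string is accepted, L(M) is not empty.

No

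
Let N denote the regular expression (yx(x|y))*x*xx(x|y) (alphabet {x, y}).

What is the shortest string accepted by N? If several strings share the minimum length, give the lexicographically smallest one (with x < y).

By inspection of the expression, no string of length less than 3 matches, and xxx is the lexicographically first match of length 3.

xxx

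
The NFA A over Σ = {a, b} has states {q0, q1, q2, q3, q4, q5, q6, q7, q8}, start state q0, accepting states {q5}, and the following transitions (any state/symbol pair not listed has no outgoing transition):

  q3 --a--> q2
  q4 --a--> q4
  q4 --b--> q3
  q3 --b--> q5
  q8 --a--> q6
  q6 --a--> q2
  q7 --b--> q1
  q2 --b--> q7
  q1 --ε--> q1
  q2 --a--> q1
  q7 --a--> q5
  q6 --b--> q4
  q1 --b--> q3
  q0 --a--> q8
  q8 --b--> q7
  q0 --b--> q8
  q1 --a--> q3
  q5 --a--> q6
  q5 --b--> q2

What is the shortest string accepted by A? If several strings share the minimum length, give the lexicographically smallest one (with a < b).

aba

A breadth-first search from q0 reaches an accepting state first via the path q0 → q8 → q7 → q5 on input aba.
No string of length < 3 is accepted (BFS exhausts all shorter strings without reaching an accepting state), and aba is the lexicographically least accepting string of length 3.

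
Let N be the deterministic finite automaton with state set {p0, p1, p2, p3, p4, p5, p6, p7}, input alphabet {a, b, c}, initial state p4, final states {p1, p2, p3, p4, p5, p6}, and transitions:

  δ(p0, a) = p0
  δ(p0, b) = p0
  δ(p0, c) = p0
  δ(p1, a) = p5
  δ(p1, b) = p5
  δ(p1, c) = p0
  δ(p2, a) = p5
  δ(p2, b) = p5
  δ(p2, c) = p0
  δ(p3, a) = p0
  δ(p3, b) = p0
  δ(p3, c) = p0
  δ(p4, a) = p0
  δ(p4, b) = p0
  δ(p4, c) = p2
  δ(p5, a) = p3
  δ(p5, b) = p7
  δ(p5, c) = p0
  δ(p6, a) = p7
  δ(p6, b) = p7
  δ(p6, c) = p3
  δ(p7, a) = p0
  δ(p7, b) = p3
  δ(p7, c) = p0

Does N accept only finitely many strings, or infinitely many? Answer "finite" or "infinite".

finite

The useful states (reachable from p4 and able to reach an accepting state) are {p2, p3, p4, p5, p7}.
Restricted to these states the transition graph has no cycle, so every accepting path has bounded length and L is finite.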